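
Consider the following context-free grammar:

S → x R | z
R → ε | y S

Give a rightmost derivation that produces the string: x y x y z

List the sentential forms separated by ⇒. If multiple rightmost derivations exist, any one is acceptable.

S ⇒ x R ⇒ x y S ⇒ x y x R ⇒ x y x y S ⇒ x y x y z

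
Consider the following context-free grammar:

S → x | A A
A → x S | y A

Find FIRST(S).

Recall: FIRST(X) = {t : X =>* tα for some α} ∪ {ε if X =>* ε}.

We compute FIRST(S) using the standard algorithm.
FIRST(A) = {x, y}
FIRST(S) = {x, y}
Therefore, FIRST(S) = {x, y}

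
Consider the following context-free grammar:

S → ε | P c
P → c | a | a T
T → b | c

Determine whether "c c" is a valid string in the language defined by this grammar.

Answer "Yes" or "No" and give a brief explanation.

Yes - a valid derivation exists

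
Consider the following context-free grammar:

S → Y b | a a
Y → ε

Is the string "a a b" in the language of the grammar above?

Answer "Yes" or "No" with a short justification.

No - no valid derivation exists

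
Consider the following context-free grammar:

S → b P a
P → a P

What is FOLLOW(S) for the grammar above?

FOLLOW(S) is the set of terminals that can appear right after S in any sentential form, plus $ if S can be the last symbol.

We compute FOLLOW(S) using the standard algorithm.
FOLLOW(S) starts with {$}.
FIRST(P) = {a}
FIRST(S) = {b}
FOLLOW(P) = {a}
FOLLOW(S) = {$}
Therefore, FOLLOW(S) = {$}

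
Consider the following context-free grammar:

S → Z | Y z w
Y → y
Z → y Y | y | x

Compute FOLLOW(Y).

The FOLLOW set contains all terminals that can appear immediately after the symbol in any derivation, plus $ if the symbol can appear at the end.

We compute FOLLOW(Y) using the standard algorithm.
FOLLOW(S) starts with {$}.
FIRST(S) = {x, y}
FIRST(Y) = {y}
FIRST(Z) = {x, y}
FOLLOW(S) = {$}
FOLLOW(Y) = {$, z}
FOLLOW(Z) = {$}
Therefore, FOLLOW(Y) = {$, z}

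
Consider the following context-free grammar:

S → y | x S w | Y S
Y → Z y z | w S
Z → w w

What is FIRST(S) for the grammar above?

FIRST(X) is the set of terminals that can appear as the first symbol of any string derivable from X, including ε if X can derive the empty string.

We compute FIRST(S) using the standard algorithm.
FIRST(S) = {w, x, y}
FIRST(Y) = {w}
FIRST(Z) = {w}
Therefore, FIRST(S) = {w, x, y}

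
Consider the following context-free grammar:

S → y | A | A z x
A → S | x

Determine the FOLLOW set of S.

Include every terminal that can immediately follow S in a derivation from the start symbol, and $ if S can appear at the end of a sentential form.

We compute FOLLOW(S) using the standard algorithm.
FOLLOW(S) starts with {$}.
FIRST(A) = {x, y}
FIRST(S) = {x, y}
FOLLOW(A) = {$, z}
FOLLOW(S) = {$, z}
Therefore, FOLLOW(S) = {$, z}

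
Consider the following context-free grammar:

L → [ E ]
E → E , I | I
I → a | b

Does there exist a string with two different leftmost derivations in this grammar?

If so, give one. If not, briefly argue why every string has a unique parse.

No - every string in the language has a unique leftmost derivation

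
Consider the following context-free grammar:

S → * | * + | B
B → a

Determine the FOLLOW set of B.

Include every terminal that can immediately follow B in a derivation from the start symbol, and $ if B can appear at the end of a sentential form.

We compute FOLLOW(B) using the standard algorithm.
FOLLOW(S) starts with {$}.
FIRST(B) = {a}
FIRST(S) = {*, a}
FOLLOW(B) = {$}
FOLLOW(S) = {$}
Therefore, FOLLOW(B) = {$}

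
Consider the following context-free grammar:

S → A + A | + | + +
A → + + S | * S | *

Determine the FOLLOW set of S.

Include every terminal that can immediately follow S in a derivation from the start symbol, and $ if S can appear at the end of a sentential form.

We compute FOLLOW(S) using the standard algorithm.
FOLLOW(S) starts with {$}.
FIRST(A) = {*, +}
FIRST(S) = {*, +}
FOLLOW(A) = {$, +}
FOLLOW(S) = {$, +}
Therefore, FOLLOW(S) = {$, +}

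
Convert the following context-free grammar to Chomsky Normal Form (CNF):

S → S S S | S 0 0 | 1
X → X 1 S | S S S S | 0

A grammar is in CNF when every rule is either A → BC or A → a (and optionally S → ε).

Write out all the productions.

T0 → 0; S → 1; T1 → 1; X → 0; S → S X0; X0 → S S; S → S X1; X1 → T0 T0; X → X X2; X2 → T1 S; X → S X3; X3 → S X4; X4 → S S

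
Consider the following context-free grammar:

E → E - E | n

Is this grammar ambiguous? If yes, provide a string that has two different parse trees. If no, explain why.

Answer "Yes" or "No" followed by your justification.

Yes - the string 'n - n - n - n - n' has two distinct leftmost derivations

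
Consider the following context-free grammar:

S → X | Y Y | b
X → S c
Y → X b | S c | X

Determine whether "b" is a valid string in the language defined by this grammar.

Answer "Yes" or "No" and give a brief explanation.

Yes - a valid derivation exists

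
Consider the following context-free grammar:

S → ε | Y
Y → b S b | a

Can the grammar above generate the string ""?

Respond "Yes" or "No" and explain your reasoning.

Yes - a valid derivation exists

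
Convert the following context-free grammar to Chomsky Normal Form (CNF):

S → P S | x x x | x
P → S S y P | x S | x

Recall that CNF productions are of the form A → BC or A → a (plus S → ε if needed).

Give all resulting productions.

TX → x; S → x; TY → y; P → x; S → P S; S → TX X0; X0 → TX TX; P → S X1; X1 → S X2; X2 → TY P; P → TX S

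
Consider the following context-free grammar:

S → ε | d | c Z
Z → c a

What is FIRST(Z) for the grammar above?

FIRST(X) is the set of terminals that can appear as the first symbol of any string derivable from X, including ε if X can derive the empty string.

We compute FIRST(Z) using the standard algorithm.
FIRST(S) = {c, d, ε}
FIRST(Z) = {c}
Therefore, FIRST(Z) = {c}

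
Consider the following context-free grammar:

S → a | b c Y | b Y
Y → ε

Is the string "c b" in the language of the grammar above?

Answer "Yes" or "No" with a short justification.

No - no valid derivation exists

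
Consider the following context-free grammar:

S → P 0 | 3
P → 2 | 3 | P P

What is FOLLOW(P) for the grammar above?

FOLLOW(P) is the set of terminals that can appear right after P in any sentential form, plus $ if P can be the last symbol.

We compute FOLLOW(P) using the standard algorithm.
FOLLOW(S) starts with {$}.
FIRST(P) = {2, 3}
FIRST(S) = {2, 3}
FOLLOW(P) = {0, 2, 3}
FOLLOW(S) = {$}
Therefore, FOLLOW(P) = {0, 2, 3}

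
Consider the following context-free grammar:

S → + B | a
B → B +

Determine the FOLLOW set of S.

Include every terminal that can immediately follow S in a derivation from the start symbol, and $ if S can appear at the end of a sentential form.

We compute FOLLOW(S) using the standard algorithm.
FOLLOW(S) starts with {$}.
FIRST(B) = {}
FIRST(S) = {+, a}
FOLLOW(B) = {$, +}
FOLLOW(S) = {$}
Therefore, FOLLOW(S) = {$}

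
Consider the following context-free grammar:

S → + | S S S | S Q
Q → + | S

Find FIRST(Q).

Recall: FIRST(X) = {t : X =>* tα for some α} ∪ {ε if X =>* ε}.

We compute FIRST(Q) using the standard algorithm.
FIRST(Q) = {+}
FIRST(S) = {+}
Therefore, FIRST(Q) = {+}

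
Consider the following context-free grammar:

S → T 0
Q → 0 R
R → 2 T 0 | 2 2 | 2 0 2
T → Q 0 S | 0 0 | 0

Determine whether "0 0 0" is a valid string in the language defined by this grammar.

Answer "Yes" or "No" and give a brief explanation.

Yes - a valid derivation exists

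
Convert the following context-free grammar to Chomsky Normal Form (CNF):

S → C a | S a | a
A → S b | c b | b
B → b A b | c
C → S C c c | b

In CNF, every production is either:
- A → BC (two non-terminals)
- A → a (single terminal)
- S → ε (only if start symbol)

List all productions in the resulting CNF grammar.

TA → a; S → a; TB → b; TC → c; A → b; B → c; C → b; S → C TA; S → S TA; A → S TB; A → TC TB; B → TB X0; X0 → A TB; C → S X1; X1 → C X2; X2 → TC TC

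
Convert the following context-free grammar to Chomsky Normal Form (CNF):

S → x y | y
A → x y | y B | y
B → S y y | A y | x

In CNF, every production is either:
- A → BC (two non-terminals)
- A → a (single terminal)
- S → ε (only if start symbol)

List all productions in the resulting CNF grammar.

TX → x; TY → y; S → y; A → y; B → x; S → TX TY; A → TX TY; A → TY B; B → S X0; X0 → TY TY; B → A TY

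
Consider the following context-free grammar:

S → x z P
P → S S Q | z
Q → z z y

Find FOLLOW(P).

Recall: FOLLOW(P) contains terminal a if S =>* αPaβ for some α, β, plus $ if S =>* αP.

We compute FOLLOW(P) using the standard algorithm.
FOLLOW(S) starts with {$}.
FIRST(P) = {x, z}
FIRST(Q) = {z}
FIRST(S) = {x}
FOLLOW(P) = {$, x, z}
FOLLOW(Q) = {$, x, z}
FOLLOW(S) = {$, x, z}
Therefore, FOLLOW(P) = {$, x, z}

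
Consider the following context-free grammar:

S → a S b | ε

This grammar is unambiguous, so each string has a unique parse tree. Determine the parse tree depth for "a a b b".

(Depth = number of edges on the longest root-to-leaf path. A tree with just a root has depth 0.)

3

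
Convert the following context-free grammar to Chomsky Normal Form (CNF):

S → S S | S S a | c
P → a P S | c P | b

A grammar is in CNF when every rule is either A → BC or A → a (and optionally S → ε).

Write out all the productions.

TA → a; S → c; TC → c; P → b; S → S S; S → S X0; X0 → S TA; P → TA X1; X1 → P S; P → TC P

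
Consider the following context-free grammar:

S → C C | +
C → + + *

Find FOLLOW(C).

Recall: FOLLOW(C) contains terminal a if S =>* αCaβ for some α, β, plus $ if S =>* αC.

We compute FOLLOW(C) using the standard algorithm.
FOLLOW(S) starts with {$}.
FIRST(C) = {+}
FIRST(S) = {+}
FOLLOW(C) = {$, +}
FOLLOW(S) = {$}
Therefore, FOLLOW(C) = {$, +}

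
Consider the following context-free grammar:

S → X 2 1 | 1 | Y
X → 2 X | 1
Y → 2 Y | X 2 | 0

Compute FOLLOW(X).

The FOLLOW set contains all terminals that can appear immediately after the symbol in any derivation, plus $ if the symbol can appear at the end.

We compute FOLLOW(X) using the standard algorithm.
FOLLOW(S) starts with {$}.
FIRST(S) = {0, 1, 2}
FIRST(X) = {1, 2}
FIRST(Y) = {0, 1, 2}
FOLLOW(S) = {$}
FOLLOW(X) = {2}
FOLLOW(Y) = {$}
Therefore, FOLLOW(X) = {2}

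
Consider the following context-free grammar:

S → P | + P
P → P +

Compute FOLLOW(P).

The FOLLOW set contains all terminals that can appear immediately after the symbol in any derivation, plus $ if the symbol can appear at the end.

We compute FOLLOW(P) using the standard algorithm.
FOLLOW(S) starts with {$}.
FIRST(P) = {}
FIRST(S) = {+}
FOLLOW(P) = {$, +}
FOLLOW(S) = {$}
Therefore, FOLLOW(P) = {$, +}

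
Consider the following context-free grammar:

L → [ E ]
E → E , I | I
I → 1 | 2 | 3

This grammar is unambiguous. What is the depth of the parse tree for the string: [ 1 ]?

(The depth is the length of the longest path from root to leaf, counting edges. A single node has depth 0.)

3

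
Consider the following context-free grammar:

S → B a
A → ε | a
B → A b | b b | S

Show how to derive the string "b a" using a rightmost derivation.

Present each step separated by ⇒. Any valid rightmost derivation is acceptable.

S ⇒ B a ⇒ A b a ⇒ b a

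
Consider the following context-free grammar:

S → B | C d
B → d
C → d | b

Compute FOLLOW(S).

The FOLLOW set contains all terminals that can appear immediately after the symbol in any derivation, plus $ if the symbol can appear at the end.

We compute FOLLOW(S) using the standard algorithm.
FOLLOW(S) starts with {$}.
FIRST(B) = {d}
FIRST(C) = {b, d}
FIRST(S) = {b, d}
FOLLOW(B) = {$}
FOLLOW(C) = {d}
FOLLOW(S) = {$}
Therefore, FOLLOW(S) = {$}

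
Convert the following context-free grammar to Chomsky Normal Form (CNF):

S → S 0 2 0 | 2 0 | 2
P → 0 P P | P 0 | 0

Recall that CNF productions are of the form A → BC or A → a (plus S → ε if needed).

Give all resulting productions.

T0 → 0; T2 → 2; S → 2; P → 0; S → S X0; X0 → T0 X1; X1 → T2 T0; S → T2 T0; P → T0 X2; X2 → P P; P → P T0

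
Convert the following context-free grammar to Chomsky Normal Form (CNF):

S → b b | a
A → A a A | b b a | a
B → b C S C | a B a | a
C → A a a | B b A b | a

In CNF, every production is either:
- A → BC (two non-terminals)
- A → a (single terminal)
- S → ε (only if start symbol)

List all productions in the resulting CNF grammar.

TB → b; S → a; TA → a; A → a; B → a; C → a; S → TB TB; A → A X0; X0 → TA A; A → TB X1; X1 → TB TA; B → TB X2; X2 → C X3; X3 → S C; B → TA X4; X4 → B TA; C → A X5; X5 → TA TA; C → B X6; X6 → TB X7; X7 → A TB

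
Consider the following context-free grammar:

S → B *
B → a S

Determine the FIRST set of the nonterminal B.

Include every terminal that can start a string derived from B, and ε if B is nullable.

We compute FIRST(B) using the standard algorithm.
FIRST(B) = {a}
FIRST(S) = {a}
Therefore, FIRST(B) = {a}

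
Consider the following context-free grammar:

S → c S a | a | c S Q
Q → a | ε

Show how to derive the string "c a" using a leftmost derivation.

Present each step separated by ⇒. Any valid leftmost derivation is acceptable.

S ⇒ c S Q ⇒ c a Q ⇒ c a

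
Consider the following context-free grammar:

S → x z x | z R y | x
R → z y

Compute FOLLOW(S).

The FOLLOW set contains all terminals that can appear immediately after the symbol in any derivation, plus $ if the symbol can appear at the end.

We compute FOLLOW(S) using the standard algorithm.
FOLLOW(S) starts with {$}.
FIRST(R) = {z}
FIRST(S) = {x, z}
FOLLOW(R) = {y}
FOLLOW(S) = {$}
Therefore, FOLLOW(S) = {$}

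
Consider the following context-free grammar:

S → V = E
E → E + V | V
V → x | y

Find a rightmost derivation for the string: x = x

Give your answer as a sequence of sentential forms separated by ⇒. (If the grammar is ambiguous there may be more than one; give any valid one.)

S ⇒ V = E ⇒ V = V ⇒ V = x ⇒ x = x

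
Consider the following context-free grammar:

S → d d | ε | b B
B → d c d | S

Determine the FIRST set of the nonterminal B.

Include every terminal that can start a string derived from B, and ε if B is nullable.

We compute FIRST(B) using the standard algorithm.
FIRST(B) = {b, d, ε}
FIRST(S) = {b, d, ε}
Therefore, FIRST(B) = {b, d, ε}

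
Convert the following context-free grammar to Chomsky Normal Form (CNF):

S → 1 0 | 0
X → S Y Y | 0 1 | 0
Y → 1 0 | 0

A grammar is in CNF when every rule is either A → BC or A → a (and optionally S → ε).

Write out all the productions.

T1 → 1; T0 → 0; S → 0; X → 0; Y → 0; S → T1 T0; X → S X0; X0 → Y Y; X → T0 T1; Y → T1 T0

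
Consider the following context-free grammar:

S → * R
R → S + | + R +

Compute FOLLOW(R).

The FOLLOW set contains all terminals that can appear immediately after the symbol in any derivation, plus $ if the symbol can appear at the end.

We compute FOLLOW(R) using the standard algorithm.
FOLLOW(S) starts with {$}.
FIRST(R) = {*, +}
FIRST(S) = {*}
FOLLOW(R) = {$, +}
FOLLOW(S) = {$, +}
Therefore, FOLLOW(R) = {$, +}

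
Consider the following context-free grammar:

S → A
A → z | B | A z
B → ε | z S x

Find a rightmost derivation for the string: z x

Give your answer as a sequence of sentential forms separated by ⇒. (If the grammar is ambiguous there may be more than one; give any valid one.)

S ⇒ A ⇒ B ⇒ z S x ⇒ z A x ⇒ z B x ⇒ z x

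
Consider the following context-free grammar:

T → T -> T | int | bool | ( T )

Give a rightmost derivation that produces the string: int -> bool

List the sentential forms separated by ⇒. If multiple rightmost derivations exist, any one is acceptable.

T ⇒ T -> T ⇒ T -> bool ⇒ int -> bool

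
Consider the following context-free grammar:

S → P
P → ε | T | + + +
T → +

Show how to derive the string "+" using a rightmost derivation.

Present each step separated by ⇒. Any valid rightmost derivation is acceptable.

S ⇒ P ⇒ T ⇒ +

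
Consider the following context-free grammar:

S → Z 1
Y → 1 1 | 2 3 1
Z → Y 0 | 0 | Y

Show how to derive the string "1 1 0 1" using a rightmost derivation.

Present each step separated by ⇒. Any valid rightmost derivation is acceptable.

S ⇒ Z 1 ⇒ Y 0 1 ⇒ 1 1 0 1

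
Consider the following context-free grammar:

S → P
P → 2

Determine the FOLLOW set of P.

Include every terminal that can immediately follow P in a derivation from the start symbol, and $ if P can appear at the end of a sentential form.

We compute FOLLOW(P) using the standard algorithm.
FOLLOW(S) starts with {$}.
FIRST(P) = {2}
FIRST(S) = {2}
FOLLOW(P) = {$}
FOLLOW(S) = {$}
Therefore, FOLLOW(P) = {$}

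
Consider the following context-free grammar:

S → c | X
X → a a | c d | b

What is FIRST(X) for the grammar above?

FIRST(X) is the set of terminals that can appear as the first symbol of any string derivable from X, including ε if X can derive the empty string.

We compute FIRST(X) using the standard algorithm.
FIRST(S) = {a, b, c}
FIRST(X) = {a, b, c}
Therefore, FIRST(X) = {a, b, c}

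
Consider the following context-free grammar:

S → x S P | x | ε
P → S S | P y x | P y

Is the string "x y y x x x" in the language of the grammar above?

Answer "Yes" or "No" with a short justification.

No - no valid derivation exists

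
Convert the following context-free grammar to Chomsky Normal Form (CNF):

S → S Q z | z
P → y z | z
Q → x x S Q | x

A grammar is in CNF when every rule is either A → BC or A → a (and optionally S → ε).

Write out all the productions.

TZ → z; S → z; TY → y; P → z; TX → x; Q → x; S → S X0; X0 → Q TZ; P → TY TZ; Q → TX X1; X1 → TX X2; X2 → S Q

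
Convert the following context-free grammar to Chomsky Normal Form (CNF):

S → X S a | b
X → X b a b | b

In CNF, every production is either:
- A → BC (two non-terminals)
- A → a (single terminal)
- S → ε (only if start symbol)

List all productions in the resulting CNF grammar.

TA → a; S → b; TB → b; X → b; S → X X0; X0 → S TA; X → X X1; X1 → TB X2; X2 → TA TB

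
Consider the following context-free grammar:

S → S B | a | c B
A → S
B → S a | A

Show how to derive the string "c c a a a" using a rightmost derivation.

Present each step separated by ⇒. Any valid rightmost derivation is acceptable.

S ⇒ c B ⇒ c S a ⇒ c c B a ⇒ c c S a a ⇒ c c a a a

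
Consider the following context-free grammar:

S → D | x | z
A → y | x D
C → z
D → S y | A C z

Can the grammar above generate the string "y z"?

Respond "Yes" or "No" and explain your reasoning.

No - no valid derivation exists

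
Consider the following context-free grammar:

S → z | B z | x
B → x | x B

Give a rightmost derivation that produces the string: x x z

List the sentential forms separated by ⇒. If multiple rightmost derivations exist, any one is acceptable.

S ⇒ B z ⇒ x B z ⇒ x x z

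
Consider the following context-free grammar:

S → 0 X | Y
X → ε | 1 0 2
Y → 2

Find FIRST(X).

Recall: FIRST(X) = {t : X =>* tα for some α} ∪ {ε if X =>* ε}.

We compute FIRST(X) using the standard algorithm.
FIRST(S) = {0, 2}
FIRST(X) = {1, ε}
FIRST(Y) = {2}
Therefore, FIRST(X) = {1, ε}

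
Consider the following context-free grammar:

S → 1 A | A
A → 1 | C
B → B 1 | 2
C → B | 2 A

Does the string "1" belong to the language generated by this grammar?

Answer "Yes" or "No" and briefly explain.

Yes - a valid derivation exists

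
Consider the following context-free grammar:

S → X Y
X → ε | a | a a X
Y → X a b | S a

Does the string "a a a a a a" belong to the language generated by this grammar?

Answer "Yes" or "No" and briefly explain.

No - no valid derivation exists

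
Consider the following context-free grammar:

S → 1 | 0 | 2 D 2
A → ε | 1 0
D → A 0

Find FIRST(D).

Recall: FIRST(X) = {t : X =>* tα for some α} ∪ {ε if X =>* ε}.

We compute FIRST(D) using the standard algorithm.
FIRST(A) = {1, ε}
FIRST(D) = {0, 1}
FIRST(S) = {0, 1, 2}
Therefore, FIRST(D) = {0, 1}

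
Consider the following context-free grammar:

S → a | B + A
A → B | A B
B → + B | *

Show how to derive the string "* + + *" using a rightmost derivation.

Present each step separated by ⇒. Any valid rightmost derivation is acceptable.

S ⇒ B + A ⇒ B + B ⇒ B + + B ⇒ B + + * ⇒ * + + *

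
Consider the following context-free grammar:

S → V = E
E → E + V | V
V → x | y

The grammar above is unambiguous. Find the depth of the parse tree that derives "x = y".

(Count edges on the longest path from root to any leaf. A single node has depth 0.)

3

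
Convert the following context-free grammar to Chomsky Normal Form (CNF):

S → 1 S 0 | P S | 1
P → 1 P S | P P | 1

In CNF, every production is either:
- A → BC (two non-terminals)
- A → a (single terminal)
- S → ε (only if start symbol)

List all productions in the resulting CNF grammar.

T1 → 1; T0 → 0; S → 1; P → 1; S → T1 X0; X0 → S T0; S → P S; P → T1 X1; X1 → P S; P → P P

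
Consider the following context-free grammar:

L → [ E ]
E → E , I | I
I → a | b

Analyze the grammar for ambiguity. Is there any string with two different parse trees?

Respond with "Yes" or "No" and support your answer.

No - the grammar is unambiguous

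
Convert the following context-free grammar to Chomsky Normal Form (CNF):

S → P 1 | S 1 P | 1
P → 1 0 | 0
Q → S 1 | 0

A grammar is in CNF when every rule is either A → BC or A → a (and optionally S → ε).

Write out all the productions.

T1 → 1; S → 1; T0 → 0; P → 0; Q → 0; S → P T1; S → S X0; X0 → T1 P; P → T1 T0; Q → S T1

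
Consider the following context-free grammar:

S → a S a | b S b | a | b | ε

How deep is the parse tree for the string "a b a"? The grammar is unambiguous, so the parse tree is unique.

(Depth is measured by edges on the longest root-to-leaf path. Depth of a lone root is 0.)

2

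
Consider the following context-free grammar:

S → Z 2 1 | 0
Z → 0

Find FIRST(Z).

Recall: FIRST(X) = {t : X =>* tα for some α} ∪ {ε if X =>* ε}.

We compute FIRST(Z) using the standard algorithm.
FIRST(S) = {0}
FIRST(Z) = {0}
Therefore, FIRST(Z) = {0}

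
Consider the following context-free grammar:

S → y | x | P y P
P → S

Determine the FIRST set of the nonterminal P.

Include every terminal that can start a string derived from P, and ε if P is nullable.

We compute FIRST(P) using the standard algorithm.
FIRST(P) = {x, y}
FIRST(S) = {x, y}
Therefore, FIRST(P) = {x, y}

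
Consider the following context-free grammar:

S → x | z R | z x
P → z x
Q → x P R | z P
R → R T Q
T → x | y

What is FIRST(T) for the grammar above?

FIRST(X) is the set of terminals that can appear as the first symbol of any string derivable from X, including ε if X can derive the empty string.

We compute FIRST(T) using the standard algorithm.
FIRST(P) = {z}
FIRST(Q) = {x, z}
FIRST(R) = {}
FIRST(S) = {x, z}
FIRST(T) = {x, y}
Therefore, FIRST(T) = {x, y}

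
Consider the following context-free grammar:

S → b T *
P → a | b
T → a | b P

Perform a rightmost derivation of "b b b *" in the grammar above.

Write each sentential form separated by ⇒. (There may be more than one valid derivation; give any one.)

S ⇒ b T * ⇒ b b P * ⇒ b b b *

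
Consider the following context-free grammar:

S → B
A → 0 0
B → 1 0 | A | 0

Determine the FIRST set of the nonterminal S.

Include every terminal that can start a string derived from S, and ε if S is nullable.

We compute FIRST(S) using the standard algorithm.
FIRST(A) = {0}
FIRST(B) = {0, 1}
FIRST(S) = {0, 1}
Therefore, FIRST(S) = {0, 1}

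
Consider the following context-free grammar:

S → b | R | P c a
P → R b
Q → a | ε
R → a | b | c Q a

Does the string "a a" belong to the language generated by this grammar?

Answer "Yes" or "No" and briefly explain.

No - no valid derivation exists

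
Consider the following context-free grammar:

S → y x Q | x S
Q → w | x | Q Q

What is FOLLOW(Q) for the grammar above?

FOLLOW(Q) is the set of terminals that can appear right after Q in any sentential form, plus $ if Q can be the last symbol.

We compute FOLLOW(Q) using the standard algorithm.
FOLLOW(S) starts with {$}.
FIRST(Q) = {w, x}
FIRST(S) = {x, y}
FOLLOW(Q) = {$, w, x}
FOLLOW(S) = {$}
Therefore, FOLLOW(Q) = {$, w, x}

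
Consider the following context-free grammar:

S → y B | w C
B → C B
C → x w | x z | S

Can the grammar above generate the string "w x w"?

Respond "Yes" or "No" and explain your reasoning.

Yes - a valid derivation exists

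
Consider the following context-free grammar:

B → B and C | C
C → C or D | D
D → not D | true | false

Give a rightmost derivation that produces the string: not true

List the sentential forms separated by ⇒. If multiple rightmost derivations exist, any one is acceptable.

B ⇒ C ⇒ D ⇒ not D ⇒ not true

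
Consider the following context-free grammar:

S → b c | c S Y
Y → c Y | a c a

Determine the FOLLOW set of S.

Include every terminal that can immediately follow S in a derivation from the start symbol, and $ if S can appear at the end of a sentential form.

We compute FOLLOW(S) using the standard algorithm.
FOLLOW(S) starts with {$}.
FIRST(S) = {b, c}
FIRST(Y) = {a, c}
FOLLOW(S) = {$, a, c}
FOLLOW(Y) = {$, a, c}
Therefore, FOLLOW(S) = {$, a, c}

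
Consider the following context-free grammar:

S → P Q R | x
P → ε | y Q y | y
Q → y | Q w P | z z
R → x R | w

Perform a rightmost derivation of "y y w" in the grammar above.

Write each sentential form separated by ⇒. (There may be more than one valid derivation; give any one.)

S ⇒ P Q R ⇒ P Q w ⇒ P y w ⇒ y y w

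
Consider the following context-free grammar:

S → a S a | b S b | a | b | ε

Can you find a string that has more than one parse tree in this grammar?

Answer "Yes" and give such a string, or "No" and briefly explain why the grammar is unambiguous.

No - the grammar is unambiguous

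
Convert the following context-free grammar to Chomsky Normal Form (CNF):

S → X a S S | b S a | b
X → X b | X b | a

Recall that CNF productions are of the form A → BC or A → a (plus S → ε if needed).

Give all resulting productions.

TA → a; TB → b; S → b; X → a; S → X X0; X0 → TA X1; X1 → S S; S → TB X2; X2 → S TA; X → X TB; X → X TB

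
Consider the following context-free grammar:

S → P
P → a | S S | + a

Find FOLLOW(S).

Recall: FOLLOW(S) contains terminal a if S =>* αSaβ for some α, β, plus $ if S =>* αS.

We compute FOLLOW(S) using the standard algorithm.
FOLLOW(S) starts with {$}.
FIRST(P) = {+, a}
FIRST(S) = {+, a}
FOLLOW(P) = {$, +, a}
FOLLOW(S) = {$, +, a}
Therefore, FOLLOW(S) = {$, +, a}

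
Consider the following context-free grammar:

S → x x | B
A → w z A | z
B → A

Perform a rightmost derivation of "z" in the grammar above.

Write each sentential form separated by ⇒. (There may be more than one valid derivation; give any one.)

S ⇒ B ⇒ A ⇒ z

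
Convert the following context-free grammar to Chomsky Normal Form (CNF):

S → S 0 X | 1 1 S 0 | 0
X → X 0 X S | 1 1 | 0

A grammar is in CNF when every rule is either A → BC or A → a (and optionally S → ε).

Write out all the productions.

T0 → 0; T1 → 1; S → 0; X → 0; S → S X0; X0 → T0 X; S → T1 X1; X1 → T1 X2; X2 → S T0; X → X X3; X3 → T0 X4; X4 → X S; X → T1 T1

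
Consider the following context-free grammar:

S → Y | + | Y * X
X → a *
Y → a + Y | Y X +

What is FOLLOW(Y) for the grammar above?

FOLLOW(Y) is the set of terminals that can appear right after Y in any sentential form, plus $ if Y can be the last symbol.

We compute FOLLOW(Y) using the standard algorithm.
FOLLOW(S) starts with {$}.
FIRST(S) = {+, a}
FIRST(X) = {a}
FIRST(Y) = {a}
FOLLOW(S) = {$}
FOLLOW(X) = {$, +}
FOLLOW(Y) = {$, *, a}
Therefore, FOLLOW(Y) = {$, *, a}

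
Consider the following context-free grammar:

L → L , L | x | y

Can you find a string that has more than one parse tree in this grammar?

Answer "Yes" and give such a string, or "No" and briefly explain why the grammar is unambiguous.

Yes - the string 'y , x , y , y , y' has two distinct parse trees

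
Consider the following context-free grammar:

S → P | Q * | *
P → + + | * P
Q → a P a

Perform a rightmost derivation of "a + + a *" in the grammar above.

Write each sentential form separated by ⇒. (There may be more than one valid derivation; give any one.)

S ⇒ Q * ⇒ a P a * ⇒ a + + a *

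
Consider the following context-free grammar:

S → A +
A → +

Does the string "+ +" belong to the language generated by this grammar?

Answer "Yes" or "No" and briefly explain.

Yes - a valid derivation exists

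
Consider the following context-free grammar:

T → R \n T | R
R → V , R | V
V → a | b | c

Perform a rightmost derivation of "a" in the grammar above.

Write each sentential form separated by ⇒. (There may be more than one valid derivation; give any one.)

T ⇒ R ⇒ V ⇒ a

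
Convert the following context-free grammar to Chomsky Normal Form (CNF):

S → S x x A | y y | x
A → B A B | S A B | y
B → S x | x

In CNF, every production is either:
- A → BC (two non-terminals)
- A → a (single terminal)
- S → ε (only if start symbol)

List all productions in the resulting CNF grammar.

TX → x; TY → y; S → x; A → y; B → x; S → S X0; X0 → TX X1; X1 → TX A; S → TY TY; A → B X2; X2 → A B; A → S X3; X3 → A B; B → S TX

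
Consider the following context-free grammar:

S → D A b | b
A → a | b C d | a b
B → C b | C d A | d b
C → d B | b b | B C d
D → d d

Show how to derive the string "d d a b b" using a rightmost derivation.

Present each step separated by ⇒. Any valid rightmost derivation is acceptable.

S ⇒ D A b ⇒ D a b b ⇒ d d a b b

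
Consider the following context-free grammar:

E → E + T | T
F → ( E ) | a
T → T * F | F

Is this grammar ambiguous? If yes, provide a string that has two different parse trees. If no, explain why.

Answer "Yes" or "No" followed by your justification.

No - the grammar is unambiguous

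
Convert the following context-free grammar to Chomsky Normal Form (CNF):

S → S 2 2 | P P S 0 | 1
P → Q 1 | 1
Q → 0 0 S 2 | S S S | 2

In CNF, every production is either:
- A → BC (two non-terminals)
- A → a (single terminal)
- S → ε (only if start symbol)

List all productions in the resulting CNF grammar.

T2 → 2; T0 → 0; S → 1; T1 → 1; P → 1; Q → 2; S → S X0; X0 → T2 T2; S → P X1; X1 → P X2; X2 → S T0; P → Q T1; Q → T0 X3; X3 → T0 X4; X4 → S T2; Q → S X5; X5 → S S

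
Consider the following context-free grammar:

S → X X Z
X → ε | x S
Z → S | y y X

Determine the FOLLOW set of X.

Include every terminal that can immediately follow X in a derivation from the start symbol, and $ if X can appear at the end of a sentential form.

We compute FOLLOW(X) using the standard algorithm.
FOLLOW(S) starts with {$}.
FIRST(S) = {x, y}
FIRST(X) = {x, ε}
FIRST(Z) = {x, y}
FOLLOW(S) = {$, x, y}
FOLLOW(X) = {$, x, y}
FOLLOW(Z) = {$, x, y}
Therefore, FOLLOW(X) = {$, x, y}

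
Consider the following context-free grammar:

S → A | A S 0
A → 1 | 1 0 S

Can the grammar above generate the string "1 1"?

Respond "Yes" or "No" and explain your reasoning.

No - no valid derivation exists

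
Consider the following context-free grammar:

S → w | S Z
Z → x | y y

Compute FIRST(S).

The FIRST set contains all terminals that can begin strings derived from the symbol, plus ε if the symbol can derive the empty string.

We compute FIRST(S) using the standard algorithm.
FIRST(S) = {w}
FIRST(Z) = {x, y}
Therefore, FIRST(S) = {w}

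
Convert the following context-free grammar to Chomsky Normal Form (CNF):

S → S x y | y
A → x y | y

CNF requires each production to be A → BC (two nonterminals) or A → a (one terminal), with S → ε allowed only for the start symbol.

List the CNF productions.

TX → x; TY → y; S → y; A → y; S → S X0; X0 → TX TY; A → TX TY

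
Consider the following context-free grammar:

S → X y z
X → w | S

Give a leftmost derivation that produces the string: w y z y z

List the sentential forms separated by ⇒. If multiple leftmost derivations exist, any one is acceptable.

S ⇒ X y z ⇒ S y z ⇒ X y z y z ⇒ w y z y z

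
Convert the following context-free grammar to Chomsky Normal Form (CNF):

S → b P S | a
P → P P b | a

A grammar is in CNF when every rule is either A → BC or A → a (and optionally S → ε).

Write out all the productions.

TB → b; S → a; P → a; S → TB X0; X0 → P S; P → P X1; X1 → P TB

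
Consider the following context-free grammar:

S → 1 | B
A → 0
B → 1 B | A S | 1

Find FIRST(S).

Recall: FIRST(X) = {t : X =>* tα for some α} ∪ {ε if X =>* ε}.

We compute FIRST(S) using the standard algorithm.
FIRST(A) = {0}
FIRST(B) = {0, 1}
FIRST(S) = {0, 1}
Therefore, FIRST(S) = {0, 1}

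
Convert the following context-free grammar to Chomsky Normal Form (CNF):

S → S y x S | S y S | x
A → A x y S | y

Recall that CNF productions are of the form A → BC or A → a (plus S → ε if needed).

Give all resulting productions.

TY → y; TX → x; S → x; A → y; S → S X0; X0 → TY X1; X1 → TX S; S → S X2; X2 → TY S; A → A X3; X3 → TX X4; X4 → TY S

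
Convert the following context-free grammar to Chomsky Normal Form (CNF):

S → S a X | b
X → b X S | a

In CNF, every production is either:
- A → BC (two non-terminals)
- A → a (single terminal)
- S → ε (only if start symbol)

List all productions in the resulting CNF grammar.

TA → a; S → b; TB → b; X → a; S → S X0; X0 → TA X; X → TB X1; X1 → X S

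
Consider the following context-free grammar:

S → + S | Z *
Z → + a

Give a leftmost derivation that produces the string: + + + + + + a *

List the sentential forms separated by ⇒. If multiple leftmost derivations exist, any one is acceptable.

S ⇒ + S ⇒ + + S ⇒ + + + S ⇒ + + + + S ⇒ + + + + + S ⇒ + + + + + Z * ⇒ + + + + + + a *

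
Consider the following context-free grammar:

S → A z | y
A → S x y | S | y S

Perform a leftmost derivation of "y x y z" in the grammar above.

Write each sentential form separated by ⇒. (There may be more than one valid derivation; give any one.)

S ⇒ A z ⇒ S x y z ⇒ y x y z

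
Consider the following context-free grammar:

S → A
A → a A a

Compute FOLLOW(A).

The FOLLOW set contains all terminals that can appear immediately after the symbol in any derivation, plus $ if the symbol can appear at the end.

We compute FOLLOW(A) using the standard algorithm.
FOLLOW(S) starts with {$}.
FIRST(A) = {a}
FIRST(S) = {a}
FOLLOW(A) = {$, a}
FOLLOW(S) = {$}
Therefore, FOLLOW(A) = {$, a}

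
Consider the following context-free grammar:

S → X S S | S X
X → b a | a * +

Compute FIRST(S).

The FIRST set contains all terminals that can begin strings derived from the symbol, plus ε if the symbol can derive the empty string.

We compute FIRST(S) using the standard algorithm.
FIRST(S) = {a, b}
FIRST(X) = {a, b}
Therefore, FIRST(S) = {a, b}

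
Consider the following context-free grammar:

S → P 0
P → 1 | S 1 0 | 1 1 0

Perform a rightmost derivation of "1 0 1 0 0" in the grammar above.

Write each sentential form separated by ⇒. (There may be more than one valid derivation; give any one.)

S ⇒ P 0 ⇒ S 1 0 0 ⇒ P 0 1 0 0 ⇒ 1 0 1 0 0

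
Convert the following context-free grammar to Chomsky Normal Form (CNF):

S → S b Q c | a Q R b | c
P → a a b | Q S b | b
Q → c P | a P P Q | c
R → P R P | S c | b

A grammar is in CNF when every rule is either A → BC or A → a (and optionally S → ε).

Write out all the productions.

TB → b; TC → c; TA → a; S → c; P → b; Q → c; R → b; S → S X0; X0 → TB X1; X1 → Q TC; S → TA X2; X2 → Q X3; X3 → R TB; P → TA X4; X4 → TA TB; P → Q X5; X5 → S TB; Q → TC P; Q → TA X6; X6 → P X7; X7 → P Q; R → P X8; X8 → R P; R → S TC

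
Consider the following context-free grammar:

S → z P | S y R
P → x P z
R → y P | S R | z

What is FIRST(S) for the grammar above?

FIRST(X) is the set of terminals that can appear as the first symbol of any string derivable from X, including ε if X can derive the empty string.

We compute FIRST(S) using the standard algorithm.
FIRST(P) = {x}
FIRST(R) = {y, z}
FIRST(S) = {z}
Therefore, FIRST(S) = {z}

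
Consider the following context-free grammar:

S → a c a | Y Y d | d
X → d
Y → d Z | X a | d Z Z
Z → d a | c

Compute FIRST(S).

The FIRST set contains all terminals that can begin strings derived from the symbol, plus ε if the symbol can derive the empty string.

We compute FIRST(S) using the standard algorithm.
FIRST(S) = {a, d}
FIRST(X) = {d}
FIRST(Y) = {d}
FIRST(Z) = {c, d}
Therefore, FIRST(S) = {a, d}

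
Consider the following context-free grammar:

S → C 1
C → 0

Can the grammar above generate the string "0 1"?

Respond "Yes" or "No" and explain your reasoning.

Yes - a valid derivation exists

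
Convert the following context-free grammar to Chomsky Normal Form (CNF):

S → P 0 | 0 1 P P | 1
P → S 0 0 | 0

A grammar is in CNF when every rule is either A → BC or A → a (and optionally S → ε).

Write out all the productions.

T0 → 0; T1 → 1; S → 1; P → 0; S → P T0; S → T0 X0; X0 → T1 X1; X1 → P P; P → S X2; X2 → T0 T0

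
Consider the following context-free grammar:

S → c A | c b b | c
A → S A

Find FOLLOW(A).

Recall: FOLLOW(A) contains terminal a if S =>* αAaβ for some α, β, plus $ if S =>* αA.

We compute FOLLOW(A) using the standard algorithm.
FOLLOW(S) starts with {$}.
FIRST(A) = {c}
FIRST(S) = {c}
FOLLOW(A) = {$, c}
FOLLOW(S) = {$, c}
Therefore, FOLLOW(A) = {$, c}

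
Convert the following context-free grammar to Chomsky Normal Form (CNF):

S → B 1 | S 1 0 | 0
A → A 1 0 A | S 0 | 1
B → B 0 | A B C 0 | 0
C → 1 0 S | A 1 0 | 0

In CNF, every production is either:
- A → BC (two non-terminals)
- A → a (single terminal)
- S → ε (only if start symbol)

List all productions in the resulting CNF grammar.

T1 → 1; T0 → 0; S → 0; A → 1; B → 0; C → 0; S → B T1; S → S X0; X0 → T1 T0; A → A X1; X1 → T1 X2; X2 → T0 A; A → S T0; B → B T0; B → A X3; X3 → B X4; X4 → C T0; C → T1 X5; X5 → T0 S; C → A X6; X6 → T1 T0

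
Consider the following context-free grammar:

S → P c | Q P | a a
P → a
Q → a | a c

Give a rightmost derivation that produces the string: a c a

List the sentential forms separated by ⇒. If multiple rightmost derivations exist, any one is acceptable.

S ⇒ Q P ⇒ Q a ⇒ a c a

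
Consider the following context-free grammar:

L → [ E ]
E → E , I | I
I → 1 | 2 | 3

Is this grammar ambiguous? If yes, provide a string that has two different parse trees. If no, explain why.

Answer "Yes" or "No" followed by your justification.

No - the grammar is unambiguous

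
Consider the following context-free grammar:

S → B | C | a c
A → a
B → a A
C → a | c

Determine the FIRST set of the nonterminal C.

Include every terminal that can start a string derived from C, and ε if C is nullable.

We compute FIRST(C) using the standard algorithm.
FIRST(A) = {a}
FIRST(B) = {a}
FIRST(C) = {a, c}
FIRST(S) = {a, c}
Therefore, FIRST(C) = {a, c}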